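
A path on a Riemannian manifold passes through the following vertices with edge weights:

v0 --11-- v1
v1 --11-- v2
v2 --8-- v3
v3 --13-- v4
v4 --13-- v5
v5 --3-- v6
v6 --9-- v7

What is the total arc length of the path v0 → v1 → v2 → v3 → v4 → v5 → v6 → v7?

Arc length = 11 + 11 + 8 + 13 + 13 + 3 + 9 = 68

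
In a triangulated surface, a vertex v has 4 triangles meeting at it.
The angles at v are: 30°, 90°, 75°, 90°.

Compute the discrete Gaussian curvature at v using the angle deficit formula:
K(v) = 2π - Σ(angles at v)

Sum of angles = 285°. K = 360° - 285° = 75° = 5π/12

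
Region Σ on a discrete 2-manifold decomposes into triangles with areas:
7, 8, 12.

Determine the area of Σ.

7 + 8 + 12 = 27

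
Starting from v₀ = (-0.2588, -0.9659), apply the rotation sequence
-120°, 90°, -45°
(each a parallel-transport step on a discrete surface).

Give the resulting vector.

Total rotation: (-120°) + 90° + (-45°) = -75°. Final vector: (-1, 0)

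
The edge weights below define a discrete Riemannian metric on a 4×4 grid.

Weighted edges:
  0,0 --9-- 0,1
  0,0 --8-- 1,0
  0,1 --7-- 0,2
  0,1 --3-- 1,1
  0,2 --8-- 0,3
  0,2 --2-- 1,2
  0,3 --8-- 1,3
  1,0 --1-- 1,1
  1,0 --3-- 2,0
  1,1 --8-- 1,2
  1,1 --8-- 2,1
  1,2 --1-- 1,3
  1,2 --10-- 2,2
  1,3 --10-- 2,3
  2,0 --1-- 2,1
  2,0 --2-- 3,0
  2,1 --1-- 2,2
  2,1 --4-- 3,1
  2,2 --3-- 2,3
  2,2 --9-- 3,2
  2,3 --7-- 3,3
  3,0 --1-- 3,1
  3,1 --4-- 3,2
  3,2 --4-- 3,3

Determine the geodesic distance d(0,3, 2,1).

Shortest path: 0,3 → 1,3 → 1,2 → 2,2 → 2,1, total weight = 20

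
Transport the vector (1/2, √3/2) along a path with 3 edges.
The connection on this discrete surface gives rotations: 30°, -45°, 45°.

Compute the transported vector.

Total rotation: 30° + (-45°) + 45° = 30°. Final vector: (0, 1)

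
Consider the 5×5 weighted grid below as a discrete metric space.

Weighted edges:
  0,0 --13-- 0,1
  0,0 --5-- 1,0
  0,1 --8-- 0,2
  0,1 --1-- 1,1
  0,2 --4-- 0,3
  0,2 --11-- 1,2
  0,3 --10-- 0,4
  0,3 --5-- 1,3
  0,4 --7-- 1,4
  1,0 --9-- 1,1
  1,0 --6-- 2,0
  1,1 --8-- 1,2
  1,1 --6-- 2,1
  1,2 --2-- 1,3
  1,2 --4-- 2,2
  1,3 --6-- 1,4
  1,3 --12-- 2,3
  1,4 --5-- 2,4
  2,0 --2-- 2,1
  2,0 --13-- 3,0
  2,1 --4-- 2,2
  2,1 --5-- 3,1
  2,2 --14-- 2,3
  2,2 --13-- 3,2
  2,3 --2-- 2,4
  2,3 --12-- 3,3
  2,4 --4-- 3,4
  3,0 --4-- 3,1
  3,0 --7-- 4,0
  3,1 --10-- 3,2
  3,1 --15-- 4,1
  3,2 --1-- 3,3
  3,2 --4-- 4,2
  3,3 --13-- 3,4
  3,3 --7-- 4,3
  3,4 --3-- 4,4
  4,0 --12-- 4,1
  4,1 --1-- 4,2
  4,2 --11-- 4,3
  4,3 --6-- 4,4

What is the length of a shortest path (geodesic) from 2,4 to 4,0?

Shortest path: 2,4 → 2,3 → 3,3 → 3,2 → 4,2 → 4,1 → 4,0, total weight = 32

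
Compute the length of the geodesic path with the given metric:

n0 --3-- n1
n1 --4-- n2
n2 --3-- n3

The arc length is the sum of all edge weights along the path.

Arc length = 3 + 4 + 3 = 10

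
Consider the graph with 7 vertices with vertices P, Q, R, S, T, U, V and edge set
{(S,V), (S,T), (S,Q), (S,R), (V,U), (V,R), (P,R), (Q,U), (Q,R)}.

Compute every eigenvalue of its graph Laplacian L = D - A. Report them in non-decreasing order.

Degrees: deg(P) = 1, deg(Q) = 3, deg(R) = 4, deg(S) = 4, deg(T) = 1, deg(U) = 2, deg(V) = 3.
L = D − A with rows/columns ordered (P, Q, R, S, T, U, V):
  [ 1,  0, -1,  0,  0,  0,  0]
  [ 0,  3, -1, -1,  0, -1,  0]
  [-1, -1,  4, -1,  0,  0, -1]
  [ 0, -1, -1,  4, -1,  0, -1]
  [ 0,  0,  0, -1,  1,  0,  0]
  [ 0, -1,  0,  0,  0,  2, -1]
  [ 0,  0, -1, -1,  0, -1,  3]
Characteristic polynomial: det(λI − L) = λ(λ² − 6λ + 4)(λ − 1)(λ² − 8λ + 14)(λ − 3).
Roots: λ = 0; (λ² − 6λ + 4) = 0 ⇒ λ = 3 ± √5 ≈ 0.7639, 5.2361; (λ − 1) = 0 ⇒ λ = 1; (λ² − 8λ + 14) = 0 ⇒ λ = 4 ± √2 ≈ 2.5858, 5.4142; (λ − 3) = 0 ⇒ λ = 3.
(Check: the roots sum (with multiplicity) to 18, matching trace L = Σdeg = 2·9 = 18.)
Laplacian eigenvalues (increasing order): [0.0, 0.7639, 1.0, 2.5858, 3.0, 5.2361, 5.4142]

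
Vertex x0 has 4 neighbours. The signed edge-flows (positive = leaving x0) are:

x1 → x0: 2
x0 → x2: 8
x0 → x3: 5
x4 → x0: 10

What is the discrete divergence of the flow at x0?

Divergence = sum of outgoing flows = (-2) + 8 + 5 + (-10) = 1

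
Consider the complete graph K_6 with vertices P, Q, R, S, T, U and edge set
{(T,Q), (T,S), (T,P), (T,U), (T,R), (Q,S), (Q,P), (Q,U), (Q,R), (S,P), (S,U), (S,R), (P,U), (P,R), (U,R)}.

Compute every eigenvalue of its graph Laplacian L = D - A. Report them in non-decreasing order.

For the complete graph K_n, L = nI − J (J = all-ones matrix). J has eigenvalues n (once, eigenvector 𝟙) and 0 (multiplicity n−1), so L has eigenvalues 0 (once) and n (multiplicity n−1). Here n = 6: eigenvalue 0 once and 6 with multiplicity 5.
Laplacian eigenvalues (increasing order): [0.0, 6.0, 6.0, 6.0, 6.0, 6.0]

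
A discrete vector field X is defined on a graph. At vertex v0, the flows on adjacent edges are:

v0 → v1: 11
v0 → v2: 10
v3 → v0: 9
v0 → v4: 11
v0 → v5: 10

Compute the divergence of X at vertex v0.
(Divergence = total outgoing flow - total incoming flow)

Divergence = sum of outgoing flows = 11 + 10 + (-9) + 11 + 10 = 33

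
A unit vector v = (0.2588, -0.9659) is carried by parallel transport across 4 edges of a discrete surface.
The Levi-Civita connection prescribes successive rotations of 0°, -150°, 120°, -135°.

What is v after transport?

Total rotation: 0° + (-150°) + 120° + (-135°) = -165°. Final vector: (-0.5000, 0.8660)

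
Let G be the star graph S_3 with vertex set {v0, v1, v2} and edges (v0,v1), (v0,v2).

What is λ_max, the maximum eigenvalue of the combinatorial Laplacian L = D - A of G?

The star S_3 is the complete bipartite graph K_{1,2} (one hub of degree 2, 2 leaves of degree 1). The Laplacian spectrum of K_{p,q} is 0, p (multiplicity q−1), q (multiplicity p−1), p+q. With p = 1, q = 2: 0 once, 1 with multiplicity 1, and 3 once. (Check: trace L = sum of degrees = 4 = 1·1 + 3.)
Laplacian eigenvalues: [0.0, 1.0, 3.0]. Largest eigenvalue (spectral radius) = 3.0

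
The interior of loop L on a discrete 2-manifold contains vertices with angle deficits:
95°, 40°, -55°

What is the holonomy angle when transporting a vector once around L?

Holonomy = total enclosed curvature = 95° + 40° + (-55°) = 80°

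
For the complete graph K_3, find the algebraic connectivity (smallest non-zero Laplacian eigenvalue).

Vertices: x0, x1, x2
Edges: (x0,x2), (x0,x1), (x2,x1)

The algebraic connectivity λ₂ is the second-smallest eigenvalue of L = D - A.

For the complete graph K_n, L = nI − J (J = all-ones matrix). J has eigenvalues n (once, eigenvector 𝟙) and 0 (multiplicity n−1), so L has eigenvalues 0 (once) and n (multiplicity n−1). Here n = 3: eigenvalue 0 once and 3 with multiplicity 2.
Laplacian eigenvalues: [0.0, 3.0, 3.0]. Algebraic connectivity (smallest non-zero eigenvalue) = 3.0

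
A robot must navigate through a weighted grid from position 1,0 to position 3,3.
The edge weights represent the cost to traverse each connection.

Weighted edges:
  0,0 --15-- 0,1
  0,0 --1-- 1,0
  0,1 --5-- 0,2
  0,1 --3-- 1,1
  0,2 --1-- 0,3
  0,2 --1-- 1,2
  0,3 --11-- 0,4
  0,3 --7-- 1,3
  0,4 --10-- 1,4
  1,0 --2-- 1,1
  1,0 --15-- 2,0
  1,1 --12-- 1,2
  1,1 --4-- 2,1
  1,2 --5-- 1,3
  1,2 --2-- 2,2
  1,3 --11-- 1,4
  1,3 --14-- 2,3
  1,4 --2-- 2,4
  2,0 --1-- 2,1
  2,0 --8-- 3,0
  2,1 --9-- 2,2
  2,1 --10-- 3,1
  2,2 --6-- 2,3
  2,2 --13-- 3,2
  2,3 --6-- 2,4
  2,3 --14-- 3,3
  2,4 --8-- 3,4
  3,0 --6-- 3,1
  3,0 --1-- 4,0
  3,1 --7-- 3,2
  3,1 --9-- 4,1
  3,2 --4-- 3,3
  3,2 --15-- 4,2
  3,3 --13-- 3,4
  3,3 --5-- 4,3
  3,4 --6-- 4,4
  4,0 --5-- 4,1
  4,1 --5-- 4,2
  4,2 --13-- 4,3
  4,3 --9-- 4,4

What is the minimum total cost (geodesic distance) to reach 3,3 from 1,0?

Shortest path: 1,0 → 1,1 → 2,1 → 3,1 → 3,2 → 3,3, total weight = 27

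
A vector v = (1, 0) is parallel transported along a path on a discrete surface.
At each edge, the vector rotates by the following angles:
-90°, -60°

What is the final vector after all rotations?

Total rotation: (-90°) + (-60°) = -150°. Final vector: (-0.8660, -0.5000)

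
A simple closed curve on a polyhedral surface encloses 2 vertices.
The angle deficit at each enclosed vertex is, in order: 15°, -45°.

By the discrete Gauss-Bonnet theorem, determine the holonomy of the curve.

Holonomy = total enclosed curvature = 15° + (-45°) = -30°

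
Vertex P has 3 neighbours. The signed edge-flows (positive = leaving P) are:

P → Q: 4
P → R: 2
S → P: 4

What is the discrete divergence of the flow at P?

Divergence = sum of outgoing flows = 4 + 2 + (-4) = 2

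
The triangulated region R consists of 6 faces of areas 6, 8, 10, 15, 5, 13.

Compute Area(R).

6 + 8 + 10 + 15 + 5 + 13 = 57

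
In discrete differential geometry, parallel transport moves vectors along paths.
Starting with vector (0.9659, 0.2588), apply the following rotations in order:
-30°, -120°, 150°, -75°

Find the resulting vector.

Total rotation: (-30°) + (-120°) + 150° + (-75°) = -75°. Final vector: (0.5000, -0.8660)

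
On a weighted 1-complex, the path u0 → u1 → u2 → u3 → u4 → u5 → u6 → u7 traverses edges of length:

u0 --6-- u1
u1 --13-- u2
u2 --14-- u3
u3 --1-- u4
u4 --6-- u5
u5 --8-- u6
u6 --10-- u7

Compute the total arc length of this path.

Arc length = 6 + 13 + 14 + 1 + 6 + 8 + 10 = 58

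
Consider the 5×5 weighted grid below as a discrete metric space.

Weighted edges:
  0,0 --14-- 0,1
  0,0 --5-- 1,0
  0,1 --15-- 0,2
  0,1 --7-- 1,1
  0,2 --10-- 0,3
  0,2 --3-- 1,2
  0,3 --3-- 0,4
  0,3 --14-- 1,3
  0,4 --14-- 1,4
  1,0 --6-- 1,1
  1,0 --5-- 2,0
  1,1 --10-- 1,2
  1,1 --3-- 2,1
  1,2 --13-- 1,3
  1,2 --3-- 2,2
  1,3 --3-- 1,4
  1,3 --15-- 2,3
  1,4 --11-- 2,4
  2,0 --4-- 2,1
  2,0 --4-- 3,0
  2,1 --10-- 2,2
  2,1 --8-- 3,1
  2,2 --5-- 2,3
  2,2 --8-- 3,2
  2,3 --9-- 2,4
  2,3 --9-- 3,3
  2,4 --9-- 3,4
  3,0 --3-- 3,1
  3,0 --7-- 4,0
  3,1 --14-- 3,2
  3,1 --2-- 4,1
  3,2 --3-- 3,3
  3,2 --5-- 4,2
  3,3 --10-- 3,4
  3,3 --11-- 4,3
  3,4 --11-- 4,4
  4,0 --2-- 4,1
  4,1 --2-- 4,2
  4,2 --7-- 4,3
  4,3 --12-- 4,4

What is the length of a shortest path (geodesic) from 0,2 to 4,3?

Shortest path: 0,2 → 1,2 → 2,2 → 3,2 → 4,2 → 4,3, total weight = 26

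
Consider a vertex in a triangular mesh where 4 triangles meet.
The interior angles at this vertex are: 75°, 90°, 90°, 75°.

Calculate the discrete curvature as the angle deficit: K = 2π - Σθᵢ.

Sum of angles = 330°. K = 360° - 330° = 30° = π/6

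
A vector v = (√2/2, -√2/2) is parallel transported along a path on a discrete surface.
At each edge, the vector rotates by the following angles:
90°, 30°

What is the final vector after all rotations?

Total rotation: 90° + 30° = 120°. Final vector: (0.2588, 0.9659)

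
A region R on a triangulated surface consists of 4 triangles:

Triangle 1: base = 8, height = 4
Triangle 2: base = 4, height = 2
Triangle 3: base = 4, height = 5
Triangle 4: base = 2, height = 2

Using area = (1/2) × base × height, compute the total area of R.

(1/2)×8×4 + (1/2)×4×2 + (1/2)×4×5 + (1/2)×2×2 = 32.0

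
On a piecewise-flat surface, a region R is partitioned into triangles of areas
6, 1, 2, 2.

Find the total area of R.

6 + 1 + 2 + 2 = 11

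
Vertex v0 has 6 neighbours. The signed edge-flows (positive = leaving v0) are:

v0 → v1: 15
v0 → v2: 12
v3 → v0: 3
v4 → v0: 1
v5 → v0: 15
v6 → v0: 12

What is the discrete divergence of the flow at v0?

Divergence = sum of outgoing flows = 15 + 12 + (-3) + (-1) + (-15) + (-12) = -4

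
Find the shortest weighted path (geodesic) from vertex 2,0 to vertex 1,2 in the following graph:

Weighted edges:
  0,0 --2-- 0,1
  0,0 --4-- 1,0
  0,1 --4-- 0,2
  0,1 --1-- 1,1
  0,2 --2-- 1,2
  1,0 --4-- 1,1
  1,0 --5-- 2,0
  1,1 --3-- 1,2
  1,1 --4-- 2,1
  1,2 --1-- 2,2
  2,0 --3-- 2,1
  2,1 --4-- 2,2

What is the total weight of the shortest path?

Shortest path: 2,0 → 2,1 → 2,2 → 1,2, total weight = 8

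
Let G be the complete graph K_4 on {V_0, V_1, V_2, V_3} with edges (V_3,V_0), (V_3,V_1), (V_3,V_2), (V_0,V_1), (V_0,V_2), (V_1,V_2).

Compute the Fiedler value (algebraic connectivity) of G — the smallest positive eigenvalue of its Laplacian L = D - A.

For the complete graph K_n, L = nI − J (J = all-ones matrix). J has eigenvalues n (once, eigenvector 𝟙) and 0 (multiplicity n−1), so L has eigenvalues 0 (once) and n (multiplicity n−1). Here n = 4: eigenvalue 0 once and 4 with multiplicity 3.
Laplacian eigenvalues: [0.0, 4.0, 4.0, 4.0]. Algebraic connectivity (smallest non-zero eigenvalue) = 4.0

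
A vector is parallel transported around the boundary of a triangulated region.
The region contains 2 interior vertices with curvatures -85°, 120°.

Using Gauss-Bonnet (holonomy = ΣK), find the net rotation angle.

Holonomy = total enclosed curvature = (-85°) + 120° = 35°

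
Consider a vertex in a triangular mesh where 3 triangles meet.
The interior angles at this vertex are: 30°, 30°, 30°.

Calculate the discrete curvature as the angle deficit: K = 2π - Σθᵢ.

Sum of angles = 90°. K = 360° - 90° = 270°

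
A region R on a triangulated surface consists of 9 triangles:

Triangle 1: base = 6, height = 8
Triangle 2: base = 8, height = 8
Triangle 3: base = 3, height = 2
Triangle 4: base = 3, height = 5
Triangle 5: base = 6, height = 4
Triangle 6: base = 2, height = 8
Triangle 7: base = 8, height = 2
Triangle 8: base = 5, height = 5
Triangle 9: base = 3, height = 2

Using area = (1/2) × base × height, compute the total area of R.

(1/2)×6×8 + (1/2)×8×8 + (1/2)×3×2 + (1/2)×3×5 + (1/2)×6×4 + (1/2)×2×8 + (1/2)×8×2 + (1/2)×5×5 + (1/2)×3×2 = 110.0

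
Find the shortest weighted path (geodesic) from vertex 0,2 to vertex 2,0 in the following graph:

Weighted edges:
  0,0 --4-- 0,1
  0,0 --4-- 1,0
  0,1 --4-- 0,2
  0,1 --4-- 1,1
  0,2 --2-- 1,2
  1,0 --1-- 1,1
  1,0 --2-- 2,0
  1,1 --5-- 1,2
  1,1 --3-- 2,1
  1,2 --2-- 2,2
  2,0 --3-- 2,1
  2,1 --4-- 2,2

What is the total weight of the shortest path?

Shortest path: 0,2 → 1,2 → 1,1 → 1,0 → 2,0, total weight = 10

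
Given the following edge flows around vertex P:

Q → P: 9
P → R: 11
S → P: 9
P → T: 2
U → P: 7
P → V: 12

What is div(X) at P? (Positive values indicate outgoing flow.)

Divergence = sum of outgoing flows = (-9) + 11 + (-9) + 2 + (-7) + 12 = 0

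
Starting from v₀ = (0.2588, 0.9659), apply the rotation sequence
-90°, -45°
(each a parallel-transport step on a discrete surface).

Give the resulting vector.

Total rotation: (-90°) + (-45°) = -135°. Final vector: (0.5000, -0.8660)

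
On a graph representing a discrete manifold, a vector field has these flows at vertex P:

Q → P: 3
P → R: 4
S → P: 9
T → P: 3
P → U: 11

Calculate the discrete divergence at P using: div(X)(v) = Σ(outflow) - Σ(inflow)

Divergence = sum of outgoing flows = (-3) + 4 + (-9) + (-3) + 11 = 0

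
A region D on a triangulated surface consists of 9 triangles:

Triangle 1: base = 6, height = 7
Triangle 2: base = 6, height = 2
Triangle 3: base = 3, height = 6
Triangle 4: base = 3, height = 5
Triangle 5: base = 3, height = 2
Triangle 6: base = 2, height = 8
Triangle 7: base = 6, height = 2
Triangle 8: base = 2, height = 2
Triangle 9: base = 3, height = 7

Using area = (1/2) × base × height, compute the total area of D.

(1/2)×6×7 + (1/2)×6×2 + (1/2)×3×6 + (1/2)×3×5 + (1/2)×3×2 + (1/2)×2×8 + (1/2)×6×2 + (1/2)×2×2 + (1/2)×3×7 = 73.0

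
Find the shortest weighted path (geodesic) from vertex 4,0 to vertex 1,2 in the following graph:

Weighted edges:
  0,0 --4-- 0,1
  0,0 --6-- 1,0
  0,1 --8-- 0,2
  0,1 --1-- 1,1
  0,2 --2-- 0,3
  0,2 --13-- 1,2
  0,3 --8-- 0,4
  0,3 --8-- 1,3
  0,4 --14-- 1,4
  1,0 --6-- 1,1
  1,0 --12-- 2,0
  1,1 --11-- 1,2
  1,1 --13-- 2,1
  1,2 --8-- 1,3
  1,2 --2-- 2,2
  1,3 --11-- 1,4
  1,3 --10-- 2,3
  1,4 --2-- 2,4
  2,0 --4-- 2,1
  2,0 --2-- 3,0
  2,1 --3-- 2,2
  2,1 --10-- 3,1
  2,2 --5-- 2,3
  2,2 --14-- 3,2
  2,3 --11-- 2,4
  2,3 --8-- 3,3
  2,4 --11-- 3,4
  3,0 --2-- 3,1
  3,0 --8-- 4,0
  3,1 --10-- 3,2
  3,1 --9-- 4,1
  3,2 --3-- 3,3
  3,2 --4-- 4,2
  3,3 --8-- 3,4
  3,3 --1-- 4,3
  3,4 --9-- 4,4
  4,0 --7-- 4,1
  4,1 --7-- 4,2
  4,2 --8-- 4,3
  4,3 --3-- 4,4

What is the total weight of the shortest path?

Shortest path: 4,0 → 3,0 → 2,0 → 2,1 → 2,2 → 1,2, total weight = 19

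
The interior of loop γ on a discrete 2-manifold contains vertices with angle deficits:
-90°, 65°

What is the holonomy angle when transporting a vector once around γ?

Holonomy = total enclosed curvature = (-90°) + 65° = -25°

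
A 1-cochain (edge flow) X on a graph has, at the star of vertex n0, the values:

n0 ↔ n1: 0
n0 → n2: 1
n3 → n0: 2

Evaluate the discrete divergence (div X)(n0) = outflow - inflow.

Divergence = sum of outgoing flows = 0 + 1 + (-2) = -1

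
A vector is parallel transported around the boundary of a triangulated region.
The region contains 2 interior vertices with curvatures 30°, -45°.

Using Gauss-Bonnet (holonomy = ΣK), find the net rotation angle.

Holonomy = total enclosed curvature = 30° + (-45°) = -15°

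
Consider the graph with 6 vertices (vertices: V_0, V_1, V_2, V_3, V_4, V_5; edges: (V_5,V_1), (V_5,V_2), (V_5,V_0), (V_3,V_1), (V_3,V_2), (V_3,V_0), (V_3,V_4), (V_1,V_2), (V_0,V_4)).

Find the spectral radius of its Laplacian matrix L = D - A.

Degrees: deg(V_0) = 3, deg(V_1) = 3, deg(V_2) = 3, deg(V_3) = 4, deg(V_4) = 2, deg(V_5) = 3.
L = D − A with rows/columns ordered (V_0, V_1, V_2, V_3, V_4, V_5):
  [ 3,  0,  0, -1, -1, -1]
  [ 0,  3, -1, -1,  0, -1]
  [ 0, -1,  3, -1,  0, -1]
  [-1, -1, -1,  4, -1,  0]
  [-1,  0,  0, -1,  2,  0]
  [-1, -1, -1,  0,  0,  3]
Characteristic polynomial: det(λI − L) = λ(λ² − 7λ + 8)(λ − 3)(λ − 4)².
Roots: λ = 0; (λ² − 7λ + 8) = 0 ⇒ λ = (7 ± √17)/2 ≈ 1.4384, 5.5616; (λ − 3) = 0 ⇒ λ = 3; (λ − 4) = 0 ⇒ λ = 4 (multiplicity 2).
(Check: the roots sum (with multiplicity) to 18, matching trace L = Σdeg = 2·9 = 18.)
Laplacian eigenvalues: [0.0, 1.4384, 3.0, 4.0, 4.0, 5.5616]. Largest eigenvalue (spectral radius) = 5.5616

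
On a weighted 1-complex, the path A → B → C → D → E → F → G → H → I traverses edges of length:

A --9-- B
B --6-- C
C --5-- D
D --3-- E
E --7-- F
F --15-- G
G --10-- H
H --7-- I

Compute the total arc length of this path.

Arc length = 9 + 6 + 5 + 3 + 7 + 15 + 10 + 7 = 62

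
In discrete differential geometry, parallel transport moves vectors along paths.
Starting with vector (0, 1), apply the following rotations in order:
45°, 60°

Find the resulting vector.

Total rotation: 45° + 60° = 105°. Final vector: (-0.9659, -0.2588)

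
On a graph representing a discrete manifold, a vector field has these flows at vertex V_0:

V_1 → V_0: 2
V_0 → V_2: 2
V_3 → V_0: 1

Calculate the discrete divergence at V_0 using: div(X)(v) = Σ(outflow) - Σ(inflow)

Divergence = sum of outgoing flows = (-2) + 2 + (-1) = -1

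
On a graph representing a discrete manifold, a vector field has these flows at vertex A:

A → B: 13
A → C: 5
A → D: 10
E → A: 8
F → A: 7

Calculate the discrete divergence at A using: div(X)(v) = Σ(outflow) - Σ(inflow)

Divergence = sum of outgoing flows = 13 + 5 + 10 + (-8) + (-7) = 13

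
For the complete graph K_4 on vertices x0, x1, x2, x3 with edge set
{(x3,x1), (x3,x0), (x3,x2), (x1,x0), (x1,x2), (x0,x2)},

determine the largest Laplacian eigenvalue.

For the complete graph K_n, L = nI − J (J = all-ones matrix). J has eigenvalues n (once, eigenvector 𝟙) and 0 (multiplicity n−1), so L has eigenvalues 0 (once) and n (multiplicity n−1). Here n = 4: eigenvalue 0 once and 4 with multiplicity 3.
Laplacian eigenvalues: [0.0, 4.0, 4.0, 4.0]. Largest eigenvalue (spectral radius) = 4.0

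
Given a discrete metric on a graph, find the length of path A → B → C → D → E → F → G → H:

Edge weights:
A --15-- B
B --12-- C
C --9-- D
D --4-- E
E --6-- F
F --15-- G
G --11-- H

Arc length = 15 + 12 + 9 + 4 + 6 + 15 + 11 = 72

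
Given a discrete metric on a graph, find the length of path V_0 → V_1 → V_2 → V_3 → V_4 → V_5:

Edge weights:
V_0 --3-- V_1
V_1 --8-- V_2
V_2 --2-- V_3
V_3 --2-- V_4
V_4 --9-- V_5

Arc length = 3 + 8 + 2 + 2 + 9 = 24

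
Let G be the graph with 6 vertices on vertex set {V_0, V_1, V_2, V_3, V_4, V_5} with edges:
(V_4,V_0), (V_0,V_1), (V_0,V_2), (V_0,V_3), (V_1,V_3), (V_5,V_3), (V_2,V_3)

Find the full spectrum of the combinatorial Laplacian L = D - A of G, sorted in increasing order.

Degrees: deg(V_0) = 4, deg(V_1) = 2, deg(V_2) = 2, deg(V_3) = 4, deg(V_4) = 1, deg(V_5) = 1.
L = D − A with rows/columns ordered (V_0, V_1, V_2, V_3, V_4, V_5):
  [ 4, -1, -1, -1, -1,  0]
  [-1,  2,  0, -1,  0,  0]
  [-1,  0,  2, -1,  0,  0]
  [-1, -1, -1,  4,  0, -1]
  [-1,  0,  0,  0,  1,  0]
  [ 0,  0,  0, -1,  0,  1]
Characteristic polynomial: det(λI − L) = λ(λ² − 6λ + 4)(λ² − 6λ + 6)(λ − 2).
Roots: λ = 0; (λ² − 6λ + 4) = 0 ⇒ λ = 3 ± √5 ≈ 0.7639, 5.2361; (λ² − 6λ + 6) = 0 ⇒ λ = 3 ± √3 ≈ 1.2679, 4.7321; (λ − 2) = 0 ⇒ λ = 2.
(Check: the roots sum (with multiplicity) to 14, matching trace L = Σdeg = 2·7 = 14.)
Laplacian eigenvalues (increasing order): [0.0, 0.7639, 1.2679, 2.0, 4.7321, 5.2361]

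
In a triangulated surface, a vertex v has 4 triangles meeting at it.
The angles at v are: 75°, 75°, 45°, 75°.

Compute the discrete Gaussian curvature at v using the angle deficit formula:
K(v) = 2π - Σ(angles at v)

Sum of angles = 270°. K = 360° - 270° = 90°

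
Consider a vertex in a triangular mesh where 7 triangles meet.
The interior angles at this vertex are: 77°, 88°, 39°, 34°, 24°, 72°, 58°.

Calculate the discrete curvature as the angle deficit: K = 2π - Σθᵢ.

Sum of angles = 392°. K = 360° - 392° = -32° = -8π/45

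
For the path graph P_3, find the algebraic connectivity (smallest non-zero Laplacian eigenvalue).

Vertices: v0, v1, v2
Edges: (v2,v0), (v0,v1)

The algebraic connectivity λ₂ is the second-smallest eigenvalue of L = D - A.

The path graph P_n has Laplacian eigenvalues λ_k = 2 − 2cos(kπ/n), k = 0, 1, …, n−1. Here n = 3:
k=0: 2 − 2cos(0) = 0.0; k=1: 2 − 2cos(π/3) = 1.0; k=2: 2 − 2cos(2π/3) = 3.0.
Laplacian eigenvalues: [0.0, 1.0, 3.0]. Algebraic connectivity (smallest non-zero eigenvalue) = 1.0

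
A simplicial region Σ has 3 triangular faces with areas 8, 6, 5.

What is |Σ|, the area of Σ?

8 + 6 + 5 = 19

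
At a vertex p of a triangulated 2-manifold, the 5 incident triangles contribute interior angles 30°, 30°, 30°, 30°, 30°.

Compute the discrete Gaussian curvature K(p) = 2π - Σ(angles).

Sum of angles = 150°. K = 360° - 150° = 210°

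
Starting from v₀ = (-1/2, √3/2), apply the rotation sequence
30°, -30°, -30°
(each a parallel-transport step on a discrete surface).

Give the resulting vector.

Total rotation: 30° + (-30°) + (-30°) = -30°. Final vector: (0, 1)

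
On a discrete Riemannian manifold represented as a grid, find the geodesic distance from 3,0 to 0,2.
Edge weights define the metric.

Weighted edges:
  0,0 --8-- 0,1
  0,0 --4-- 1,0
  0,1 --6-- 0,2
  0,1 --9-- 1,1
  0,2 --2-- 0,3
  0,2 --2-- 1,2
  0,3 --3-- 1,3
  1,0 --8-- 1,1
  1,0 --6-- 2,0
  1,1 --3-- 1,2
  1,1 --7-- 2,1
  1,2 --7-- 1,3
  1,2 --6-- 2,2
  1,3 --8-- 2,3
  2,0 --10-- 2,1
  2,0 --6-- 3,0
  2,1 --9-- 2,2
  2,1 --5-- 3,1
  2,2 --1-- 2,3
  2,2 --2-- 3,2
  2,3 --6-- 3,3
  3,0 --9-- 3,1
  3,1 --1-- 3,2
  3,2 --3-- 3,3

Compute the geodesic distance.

Shortest path: 3,0 → 3,1 → 3,2 → 2,2 → 1,2 → 0,2, total weight = 20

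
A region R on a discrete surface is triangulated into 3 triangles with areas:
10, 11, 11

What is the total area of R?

10 + 11 + 11 = 32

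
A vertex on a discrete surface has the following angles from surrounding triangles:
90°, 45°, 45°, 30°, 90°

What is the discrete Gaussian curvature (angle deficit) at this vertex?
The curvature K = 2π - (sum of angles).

Sum of angles = 300°. K = 360° - 300° = 60° = π/3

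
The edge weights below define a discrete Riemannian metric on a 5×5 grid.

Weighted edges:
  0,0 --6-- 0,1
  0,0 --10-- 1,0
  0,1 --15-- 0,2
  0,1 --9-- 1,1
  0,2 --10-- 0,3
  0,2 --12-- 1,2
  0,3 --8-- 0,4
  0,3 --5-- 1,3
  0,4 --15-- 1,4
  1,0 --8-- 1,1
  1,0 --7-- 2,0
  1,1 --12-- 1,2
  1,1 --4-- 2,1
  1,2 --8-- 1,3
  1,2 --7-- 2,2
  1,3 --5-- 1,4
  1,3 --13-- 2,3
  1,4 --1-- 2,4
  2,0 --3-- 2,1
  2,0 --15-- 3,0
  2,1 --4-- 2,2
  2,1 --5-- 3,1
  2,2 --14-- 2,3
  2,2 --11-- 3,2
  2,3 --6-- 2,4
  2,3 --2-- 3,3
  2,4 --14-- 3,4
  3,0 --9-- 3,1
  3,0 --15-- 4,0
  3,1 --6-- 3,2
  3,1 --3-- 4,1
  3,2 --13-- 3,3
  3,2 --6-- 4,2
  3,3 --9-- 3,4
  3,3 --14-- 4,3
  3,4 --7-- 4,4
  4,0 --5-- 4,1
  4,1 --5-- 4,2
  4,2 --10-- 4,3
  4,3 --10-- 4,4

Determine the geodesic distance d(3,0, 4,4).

Shortest path: 3,0 → 3,1 → 4,1 → 4,2 → 4,3 → 4,4, total weight = 37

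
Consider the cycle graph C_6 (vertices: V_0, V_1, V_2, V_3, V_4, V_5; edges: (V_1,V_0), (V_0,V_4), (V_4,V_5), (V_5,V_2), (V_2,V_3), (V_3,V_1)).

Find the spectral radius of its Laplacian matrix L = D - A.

The cycle graph C_n has Laplacian eigenvalues λ_k = 2 − 2cos(2πk/n), k = 0, 1, …, n−1. Here n = 6:
k=0: 2 − 2cos(0) = 0.0; k=1: 2 − 2cos(π/3) = 1.0; k=2: 2 − 2cos(2π/3) = 3.0; k=3: 2 − 2cos(π) = 4.0; k=4: 2 − 2cos(4π/3) = 3.0; k=5: 2 − 2cos(5π/3) = 1.0.
Laplacian eigenvalues: [0.0, 1.0, 1.0, 3.0, 3.0, 4.0]. Largest eigenvalue (spectral radius) = 4.0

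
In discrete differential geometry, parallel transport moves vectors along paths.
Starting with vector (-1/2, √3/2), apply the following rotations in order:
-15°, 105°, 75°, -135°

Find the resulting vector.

Total rotation: (-15°) + 105° + 75° + (-135°) = 30°. Final vector: (-0.8660, 0.5000)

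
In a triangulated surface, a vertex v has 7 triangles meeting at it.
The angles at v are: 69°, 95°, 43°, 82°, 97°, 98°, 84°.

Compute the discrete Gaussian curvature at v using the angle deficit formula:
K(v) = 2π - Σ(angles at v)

Sum of angles = 568°. K = 360° - 568° = -208° = -52π/45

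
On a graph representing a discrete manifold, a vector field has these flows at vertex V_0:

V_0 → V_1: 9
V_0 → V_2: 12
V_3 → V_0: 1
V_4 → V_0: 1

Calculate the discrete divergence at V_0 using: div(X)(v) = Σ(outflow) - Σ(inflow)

Divergence = sum of outgoing flows = 9 + 12 + (-1) + (-1) = 19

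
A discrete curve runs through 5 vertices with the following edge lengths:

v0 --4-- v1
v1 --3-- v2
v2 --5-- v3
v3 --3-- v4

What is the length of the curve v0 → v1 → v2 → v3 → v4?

Arc length = 4 + 3 + 5 + 3 = 15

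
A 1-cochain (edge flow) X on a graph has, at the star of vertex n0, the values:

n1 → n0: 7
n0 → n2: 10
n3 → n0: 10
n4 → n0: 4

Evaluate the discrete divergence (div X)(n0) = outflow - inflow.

Divergence = sum of outgoing flows = (-7) + 10 + (-10) + (-4) = -11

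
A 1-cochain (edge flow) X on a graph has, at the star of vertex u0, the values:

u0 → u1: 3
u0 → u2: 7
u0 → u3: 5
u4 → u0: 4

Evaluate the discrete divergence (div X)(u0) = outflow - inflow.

Divergence = sum of outgoing flows = 3 + 7 + 5 + (-4) = 11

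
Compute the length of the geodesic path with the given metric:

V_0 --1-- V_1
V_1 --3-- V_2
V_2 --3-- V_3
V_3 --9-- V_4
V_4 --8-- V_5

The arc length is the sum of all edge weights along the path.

Arc length = 1 + 3 + 3 + 9 + 8 = 24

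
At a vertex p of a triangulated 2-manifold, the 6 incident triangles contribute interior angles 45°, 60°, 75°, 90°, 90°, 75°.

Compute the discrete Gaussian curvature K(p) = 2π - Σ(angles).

Sum of angles = 435°. K = 360° - 435° = -75°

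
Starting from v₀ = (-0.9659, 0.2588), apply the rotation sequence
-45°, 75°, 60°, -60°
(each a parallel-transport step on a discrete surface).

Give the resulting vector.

Total rotation: (-45°) + 75° + 60° + (-60°) = 30°. Final vector: (-0.9659, -0.2588)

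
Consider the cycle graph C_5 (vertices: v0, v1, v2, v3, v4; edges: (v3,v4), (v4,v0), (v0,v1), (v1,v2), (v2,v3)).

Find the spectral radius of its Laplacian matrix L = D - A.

The cycle graph C_n has Laplacian eigenvalues λ_k = 2 − 2cos(2πk/n), k = 0, 1, …, n−1. Here n = 5:
k=0: 2 − 2cos(0) = 0.0; k=1: 2 − 2cos(2π/5) = 1.382; k=2: 2 − 2cos(4π/5) = 3.618; k=3: 2 − 2cos(6π/5) = 3.618; k=4: 2 − 2cos(8π/5) = 1.382.
Laplacian eigenvalues: [0.0, 1.382, 1.382, 3.618, 3.618]. Largest eigenvalue (spectral radius) = 3.618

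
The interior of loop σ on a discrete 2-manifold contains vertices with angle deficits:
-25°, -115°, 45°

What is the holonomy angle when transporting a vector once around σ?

Holonomy = total enclosed curvature = (-25°) + (-115°) + 45° = -95°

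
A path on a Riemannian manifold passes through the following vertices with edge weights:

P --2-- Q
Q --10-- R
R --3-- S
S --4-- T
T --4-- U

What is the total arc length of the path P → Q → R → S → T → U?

Arc length = 2 + 10 + 3 + 4 + 4 = 23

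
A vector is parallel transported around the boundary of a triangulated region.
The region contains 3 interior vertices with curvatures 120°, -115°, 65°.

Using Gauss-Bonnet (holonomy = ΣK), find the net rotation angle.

Holonomy = total enclosed curvature = 120° + (-115°) + 65° = 70°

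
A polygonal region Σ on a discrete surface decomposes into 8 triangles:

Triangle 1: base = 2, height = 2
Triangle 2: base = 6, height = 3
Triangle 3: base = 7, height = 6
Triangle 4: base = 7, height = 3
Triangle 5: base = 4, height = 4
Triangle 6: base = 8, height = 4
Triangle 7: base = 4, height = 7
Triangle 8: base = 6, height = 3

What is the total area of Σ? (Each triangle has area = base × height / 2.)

(1/2)×2×2 + (1/2)×6×3 + (1/2)×7×6 + (1/2)×7×3 + (1/2)×4×4 + (1/2)×8×4 + (1/2)×4×7 + (1/2)×6×3 = 89.5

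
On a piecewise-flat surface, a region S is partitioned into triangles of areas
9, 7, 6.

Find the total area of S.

9 + 7 + 6 = 22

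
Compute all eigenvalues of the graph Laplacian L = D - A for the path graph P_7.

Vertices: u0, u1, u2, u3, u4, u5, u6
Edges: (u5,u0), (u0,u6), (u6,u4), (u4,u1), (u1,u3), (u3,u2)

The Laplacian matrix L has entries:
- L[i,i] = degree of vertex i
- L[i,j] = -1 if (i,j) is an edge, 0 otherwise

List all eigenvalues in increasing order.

The path graph P_n has Laplacian eigenvalues λ_k = 2 − 2cos(kπ/n), k = 0, 1, …, n−1. Here n = 7:
k=0: 2 − 2cos(0) = 0.0; k=1: 2 − 2cos(π/7) = 0.1981; k=2: 2 − 2cos(2π/7) = 0.753; k=3: 2 − 2cos(3π/7) = 1.555; k=4: 2 − 2cos(4π/7) = 2.445; k=5: 2 − 2cos(5π/7) = 3.247; k=6: 2 − 2cos(6π/7) = 3.8019.
Laplacian eigenvalues (increasing order): [0.0, 0.1981, 0.753, 1.555, 2.445, 3.247, 3.8019]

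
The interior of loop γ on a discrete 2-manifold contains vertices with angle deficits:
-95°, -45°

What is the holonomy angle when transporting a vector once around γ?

Holonomy = total enclosed curvature = (-95°) + (-45°) = -140°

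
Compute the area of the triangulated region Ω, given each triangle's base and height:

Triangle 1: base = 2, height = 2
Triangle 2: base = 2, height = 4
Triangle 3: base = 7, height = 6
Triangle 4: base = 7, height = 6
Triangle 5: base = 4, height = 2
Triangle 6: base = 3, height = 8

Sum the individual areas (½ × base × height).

(1/2)×2×2 + (1/2)×2×4 + (1/2)×7×6 + (1/2)×7×6 + (1/2)×4×2 + (1/2)×3×8 = 64.0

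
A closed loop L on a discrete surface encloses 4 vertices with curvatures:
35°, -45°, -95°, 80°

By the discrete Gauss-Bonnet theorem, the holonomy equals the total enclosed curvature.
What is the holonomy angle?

Holonomy = total enclosed curvature = 35° + (-45°) + (-95°) + 80° = -25°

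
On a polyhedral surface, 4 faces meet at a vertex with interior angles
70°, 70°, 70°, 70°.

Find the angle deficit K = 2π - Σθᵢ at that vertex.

Sum of angles = 280°. K = 360° - 280° = 80°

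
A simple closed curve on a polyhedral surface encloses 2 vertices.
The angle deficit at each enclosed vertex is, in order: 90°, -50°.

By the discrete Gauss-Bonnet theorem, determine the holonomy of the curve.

Holonomy = total enclosed curvature = 90° + (-50°) = 40°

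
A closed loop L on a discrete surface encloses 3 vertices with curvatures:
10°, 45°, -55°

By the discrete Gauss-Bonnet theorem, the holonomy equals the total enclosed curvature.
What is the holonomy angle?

Holonomy = total enclosed curvature = 10° + 45° + (-55°) = 0°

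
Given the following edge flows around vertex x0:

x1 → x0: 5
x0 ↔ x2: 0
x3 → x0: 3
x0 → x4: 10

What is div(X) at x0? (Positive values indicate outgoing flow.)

Divergence = sum of outgoing flows = (-5) + 0 + (-3) + 10 = 2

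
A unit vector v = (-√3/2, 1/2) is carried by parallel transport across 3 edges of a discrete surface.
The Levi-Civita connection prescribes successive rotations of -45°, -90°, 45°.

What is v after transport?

Total rotation: (-45°) + (-90°) + 45° = -90°. Final vector: (0.5000, 0.8660)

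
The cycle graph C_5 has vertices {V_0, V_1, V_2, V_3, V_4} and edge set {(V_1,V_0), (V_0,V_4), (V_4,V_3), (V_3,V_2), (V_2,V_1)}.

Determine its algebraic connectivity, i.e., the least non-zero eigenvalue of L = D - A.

The cycle graph C_n has Laplacian eigenvalues λ_k = 2 − 2cos(2πk/n), k = 0, 1, …, n−1. Here n = 5:
k=0: 2 − 2cos(0) = 0.0; k=1: 2 − 2cos(2π/5) = 1.382; k=2: 2 − 2cos(4π/5) = 3.618; k=3: 2 − 2cos(6π/5) = 3.618; k=4: 2 − 2cos(8π/5) = 1.382.
Laplacian eigenvalues: [0.0, 1.382, 1.382, 3.618, 3.618]. Algebraic connectivity (smallest non-zero eigenvalue) = 1.382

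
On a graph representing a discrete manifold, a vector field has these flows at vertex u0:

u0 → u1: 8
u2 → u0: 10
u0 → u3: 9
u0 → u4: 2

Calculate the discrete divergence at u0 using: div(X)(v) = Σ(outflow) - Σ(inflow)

Divergence = sum of outgoing flows = 8 + (-10) + 9 + 2 = 9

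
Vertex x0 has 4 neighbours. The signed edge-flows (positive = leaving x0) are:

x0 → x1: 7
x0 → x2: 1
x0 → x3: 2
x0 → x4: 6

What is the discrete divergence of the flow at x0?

Divergence = sum of outgoing flows = 7 + 1 + 2 + 6 = 16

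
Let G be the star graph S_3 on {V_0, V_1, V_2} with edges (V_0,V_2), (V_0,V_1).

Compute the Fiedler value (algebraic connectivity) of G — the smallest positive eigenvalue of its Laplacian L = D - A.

The star S_3 is the complete bipartite graph K_{1,2} (one hub of degree 2, 2 leaves of degree 1). The Laplacian spectrum of K_{p,q} is 0, p (multiplicity q−1), q (multiplicity p−1), p+q. With p = 1, q = 2: 0 once, 1 with multiplicity 1, and 3 once. (Check: trace L = sum of degrees = 4 = 1·1 + 3.)
Laplacian eigenvalues: [0.0, 1.0, 3.0]. Algebraic connectivity (smallest non-zero eigenvalue) = 1.0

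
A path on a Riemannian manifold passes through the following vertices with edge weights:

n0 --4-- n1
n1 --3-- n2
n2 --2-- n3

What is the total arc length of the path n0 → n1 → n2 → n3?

Arc length = 4 + 3 + 2 = 9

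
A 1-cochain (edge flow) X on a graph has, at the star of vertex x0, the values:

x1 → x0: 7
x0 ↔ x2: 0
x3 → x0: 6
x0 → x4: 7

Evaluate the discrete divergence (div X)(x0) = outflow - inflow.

Divergence = sum of outgoing flows = (-7) + 0 + (-6) + 7 = -6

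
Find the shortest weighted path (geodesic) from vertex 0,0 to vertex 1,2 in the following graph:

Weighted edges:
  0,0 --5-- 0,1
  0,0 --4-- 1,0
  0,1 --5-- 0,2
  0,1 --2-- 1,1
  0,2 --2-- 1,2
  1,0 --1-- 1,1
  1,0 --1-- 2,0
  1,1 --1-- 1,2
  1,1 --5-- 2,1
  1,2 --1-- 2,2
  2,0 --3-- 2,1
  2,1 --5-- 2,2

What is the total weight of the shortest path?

Shortest path: 0,0 → 1,0 → 1,1 → 1,2, total weight = 6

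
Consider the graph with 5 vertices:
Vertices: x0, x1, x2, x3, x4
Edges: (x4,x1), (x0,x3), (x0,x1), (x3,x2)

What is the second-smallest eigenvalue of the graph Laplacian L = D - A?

Degrees: deg(x0) = 2, deg(x1) = 2, deg(x2) = 1, deg(x3) = 2, deg(x4) = 1.
L = D − A with rows/columns ordered (x0, x1, x2, x3, x4):
  [ 2, -1,  0, -1,  0]
  [-1,  2,  0,  0, -1]
  [ 0,  0,  1, -1,  0]
  [-1,  0, -1,  2,  0]
  [ 0, -1,  0,  0,  1]
Characteristic polynomial: det(λI − L) = λ(λ² − 3λ + 1)(λ² − 5λ + 5).
Roots: λ = 0; (λ² − 3λ + 1) = 0 ⇒ λ = (3 ± √5)/2 ≈ 0.382, 2.618; (λ² − 5λ + 5) = 0 ⇒ λ = (5 ± √5)/2 ≈ 1.382, 3.618.
(Check: the roots sum (with multiplicity) to 8, matching trace L = Σdeg = 2·4 = 8.)
Laplacian eigenvalues: [0.0, 0.382, 1.382, 2.618, 3.618]. Algebraic connectivity (smallest non-zero eigenvalue) = 0.382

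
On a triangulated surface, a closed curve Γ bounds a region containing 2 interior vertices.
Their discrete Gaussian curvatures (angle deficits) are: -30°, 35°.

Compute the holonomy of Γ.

Holonomy = total enclosed curvature = (-30°) + 35° = 5°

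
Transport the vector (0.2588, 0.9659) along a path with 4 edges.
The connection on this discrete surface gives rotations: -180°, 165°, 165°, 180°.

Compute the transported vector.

Total rotation: (-180°) + 165° + 165° + 180° = 330° ≡ -30° (mod 360°). Final vector: (0.7071, 0.7071)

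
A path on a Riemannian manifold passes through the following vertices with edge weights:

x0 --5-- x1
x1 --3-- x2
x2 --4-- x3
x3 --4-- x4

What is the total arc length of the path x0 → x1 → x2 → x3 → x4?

Arc length = 5 + 3 + 4 + 4 = 16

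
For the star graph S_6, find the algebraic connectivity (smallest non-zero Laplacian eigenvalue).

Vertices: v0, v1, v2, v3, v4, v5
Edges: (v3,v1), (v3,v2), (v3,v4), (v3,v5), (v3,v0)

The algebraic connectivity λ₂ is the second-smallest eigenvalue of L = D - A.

The star S_6 is the complete bipartite graph K_{1,5} (one hub of degree 5, 5 leaves of degree 1). The Laplacian spectrum of K_{p,q} is 0, p (multiplicity q−1), q (multiplicity p−1), p+q. With p = 1, q = 5: 0 once, 1 with multiplicity 4, and 6 once. (Check: trace L = sum of degrees = 10 = 4·1 + 6.)
Laplacian eigenvalues: [0.0, 1.0, 1.0, 1.0, 1.0, 6.0]. Algebraic connectivity (smallest non-zero eigenvalue) = 1.0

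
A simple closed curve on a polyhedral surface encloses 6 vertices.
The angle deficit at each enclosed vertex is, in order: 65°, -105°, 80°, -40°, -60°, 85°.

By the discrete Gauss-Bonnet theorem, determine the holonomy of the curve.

Holonomy = total enclosed curvature = 65° + (-105°) + 80° + (-40°) + (-60°) + 85° = 25°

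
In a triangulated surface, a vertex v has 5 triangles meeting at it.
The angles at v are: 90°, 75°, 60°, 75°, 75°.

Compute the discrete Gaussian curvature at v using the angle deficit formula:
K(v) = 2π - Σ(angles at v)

Sum of angles = 375°. K = 360° - 375° = -15° = -π/12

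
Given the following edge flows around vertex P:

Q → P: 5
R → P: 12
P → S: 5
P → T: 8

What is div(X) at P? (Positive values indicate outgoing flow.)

Divergence = sum of outgoing flows = (-5) + (-12) + 5 + 8 = -4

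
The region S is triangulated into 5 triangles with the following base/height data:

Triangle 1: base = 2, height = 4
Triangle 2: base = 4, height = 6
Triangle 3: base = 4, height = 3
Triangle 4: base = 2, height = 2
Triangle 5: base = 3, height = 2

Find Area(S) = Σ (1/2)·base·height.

(1/2)×2×4 + (1/2)×4×6 + (1/2)×4×3 + (1/2)×2×2 + (1/2)×3×2 = 27.0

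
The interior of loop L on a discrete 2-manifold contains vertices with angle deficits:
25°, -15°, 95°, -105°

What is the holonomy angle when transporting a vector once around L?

Holonomy = total enclosed curvature = 25° + (-15°) + 95° + (-105°) = 0°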